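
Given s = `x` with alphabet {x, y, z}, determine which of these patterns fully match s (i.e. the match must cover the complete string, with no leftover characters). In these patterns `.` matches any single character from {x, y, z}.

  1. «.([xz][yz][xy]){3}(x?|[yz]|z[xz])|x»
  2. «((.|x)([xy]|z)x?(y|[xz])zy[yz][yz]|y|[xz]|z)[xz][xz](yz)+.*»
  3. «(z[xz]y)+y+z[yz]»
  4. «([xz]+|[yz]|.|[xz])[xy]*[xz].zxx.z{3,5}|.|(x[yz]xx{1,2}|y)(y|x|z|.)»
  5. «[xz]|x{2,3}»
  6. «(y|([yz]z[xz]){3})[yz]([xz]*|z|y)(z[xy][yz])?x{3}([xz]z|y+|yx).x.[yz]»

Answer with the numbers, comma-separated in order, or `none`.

1 → match
2 → no match
3 → no match — must start with `z`
4 → match
5 → match
6 → no match

1, 4, 5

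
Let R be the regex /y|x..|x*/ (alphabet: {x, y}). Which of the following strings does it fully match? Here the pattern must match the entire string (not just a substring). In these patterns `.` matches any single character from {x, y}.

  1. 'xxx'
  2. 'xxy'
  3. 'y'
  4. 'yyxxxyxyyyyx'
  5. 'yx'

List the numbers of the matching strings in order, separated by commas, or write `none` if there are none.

1 → match
2 → match
3 → match
4 → no match
5 → no match

1, 2, 3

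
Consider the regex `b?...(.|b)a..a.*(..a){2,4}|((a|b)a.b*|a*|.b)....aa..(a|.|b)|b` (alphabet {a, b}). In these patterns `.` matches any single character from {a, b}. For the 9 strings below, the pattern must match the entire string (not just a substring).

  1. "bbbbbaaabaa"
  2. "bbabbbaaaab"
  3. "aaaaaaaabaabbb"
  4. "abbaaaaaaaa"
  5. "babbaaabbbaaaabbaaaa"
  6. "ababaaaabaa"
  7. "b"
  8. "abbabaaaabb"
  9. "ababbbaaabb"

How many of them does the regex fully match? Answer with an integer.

8

1 → match
2 → match
3 → match
4 → match
5 → no match
6 → match
7 → match
8 → match
9 → match
Total matched: 8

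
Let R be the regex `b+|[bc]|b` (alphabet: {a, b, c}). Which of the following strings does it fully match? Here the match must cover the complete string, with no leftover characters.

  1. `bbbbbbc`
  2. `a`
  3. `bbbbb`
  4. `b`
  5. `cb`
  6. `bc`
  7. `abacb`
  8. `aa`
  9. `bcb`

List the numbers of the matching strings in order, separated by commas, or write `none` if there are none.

1 → no match
2 → no match
3 → match
4 → match
5 → no match
6 → no match
7 → no match
8 → no match
9 → no match

3, 4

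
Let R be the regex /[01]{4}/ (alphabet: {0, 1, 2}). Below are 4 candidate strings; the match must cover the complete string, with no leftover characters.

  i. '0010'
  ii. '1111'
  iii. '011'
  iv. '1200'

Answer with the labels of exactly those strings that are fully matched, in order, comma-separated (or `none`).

i, ii

i → match
ii → match
iii → no match
iv → no match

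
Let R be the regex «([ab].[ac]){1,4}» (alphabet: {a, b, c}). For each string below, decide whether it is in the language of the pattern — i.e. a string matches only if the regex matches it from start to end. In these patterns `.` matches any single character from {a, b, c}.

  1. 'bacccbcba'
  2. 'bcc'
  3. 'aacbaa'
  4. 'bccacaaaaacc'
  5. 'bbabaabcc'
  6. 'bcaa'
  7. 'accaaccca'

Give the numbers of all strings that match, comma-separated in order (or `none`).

2, 3, 4, 5

1 → no match
2 → match
3 → match
4 → match
5 → match
6 → no match
7 → no match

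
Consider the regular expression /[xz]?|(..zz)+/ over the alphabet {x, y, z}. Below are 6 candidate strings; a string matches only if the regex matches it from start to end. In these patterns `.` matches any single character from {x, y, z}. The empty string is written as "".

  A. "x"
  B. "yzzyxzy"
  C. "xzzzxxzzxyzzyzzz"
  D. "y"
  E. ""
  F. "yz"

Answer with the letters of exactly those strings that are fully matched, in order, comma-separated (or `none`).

A → match
B → no match
C → match
D → no match
E → match
F → no match

A, C, E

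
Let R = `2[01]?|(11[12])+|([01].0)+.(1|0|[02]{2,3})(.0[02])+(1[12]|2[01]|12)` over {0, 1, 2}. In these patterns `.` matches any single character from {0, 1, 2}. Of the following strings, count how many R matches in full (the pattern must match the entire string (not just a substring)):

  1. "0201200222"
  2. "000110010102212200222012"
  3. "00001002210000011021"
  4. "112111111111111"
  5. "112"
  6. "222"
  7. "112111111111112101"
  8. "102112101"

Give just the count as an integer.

1. "0201200222" → no match
2 → no match
3 → no match
4 → match
5. "112" → match
6. "222" → no match
7 → no match
8. "102112101" → no match
Total matched: 2

2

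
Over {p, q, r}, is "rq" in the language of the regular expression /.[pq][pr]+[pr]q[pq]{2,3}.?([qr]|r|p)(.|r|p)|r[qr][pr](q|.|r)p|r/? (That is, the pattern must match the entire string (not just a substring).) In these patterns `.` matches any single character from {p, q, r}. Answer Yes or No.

No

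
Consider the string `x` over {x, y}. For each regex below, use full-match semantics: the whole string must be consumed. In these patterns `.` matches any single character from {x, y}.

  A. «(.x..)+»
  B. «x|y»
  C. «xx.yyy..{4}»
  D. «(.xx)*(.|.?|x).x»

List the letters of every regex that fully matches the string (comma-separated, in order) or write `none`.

B

A → no match
B → match
C → no match — must start with `xx`
D → no match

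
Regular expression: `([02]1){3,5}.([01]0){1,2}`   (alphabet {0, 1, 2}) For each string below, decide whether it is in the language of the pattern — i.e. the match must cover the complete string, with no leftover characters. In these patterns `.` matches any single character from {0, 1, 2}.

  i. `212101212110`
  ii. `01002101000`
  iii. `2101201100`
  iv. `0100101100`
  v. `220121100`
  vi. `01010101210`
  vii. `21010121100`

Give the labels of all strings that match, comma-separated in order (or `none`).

vi, vii

i → no match
ii → no match
iii → no match
iv → no match
v → no match
vi → match
vii → match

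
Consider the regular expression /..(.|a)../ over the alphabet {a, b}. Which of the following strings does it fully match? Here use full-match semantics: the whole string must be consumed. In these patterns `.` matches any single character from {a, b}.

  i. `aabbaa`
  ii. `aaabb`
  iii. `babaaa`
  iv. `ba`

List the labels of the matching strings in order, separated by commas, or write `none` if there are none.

ii

i → no match
ii → match
iii → no match
iv → no match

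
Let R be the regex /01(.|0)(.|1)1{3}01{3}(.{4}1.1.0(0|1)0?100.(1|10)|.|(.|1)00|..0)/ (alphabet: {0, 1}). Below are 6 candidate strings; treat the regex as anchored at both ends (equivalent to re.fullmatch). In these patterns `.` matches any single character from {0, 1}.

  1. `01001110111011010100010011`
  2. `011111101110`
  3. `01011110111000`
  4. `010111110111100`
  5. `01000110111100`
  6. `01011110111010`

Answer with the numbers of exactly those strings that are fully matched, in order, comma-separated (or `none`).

1 → match
2 → match
3 → match
4 → no match
5 → no match
6 → match

1, 2, 3, 6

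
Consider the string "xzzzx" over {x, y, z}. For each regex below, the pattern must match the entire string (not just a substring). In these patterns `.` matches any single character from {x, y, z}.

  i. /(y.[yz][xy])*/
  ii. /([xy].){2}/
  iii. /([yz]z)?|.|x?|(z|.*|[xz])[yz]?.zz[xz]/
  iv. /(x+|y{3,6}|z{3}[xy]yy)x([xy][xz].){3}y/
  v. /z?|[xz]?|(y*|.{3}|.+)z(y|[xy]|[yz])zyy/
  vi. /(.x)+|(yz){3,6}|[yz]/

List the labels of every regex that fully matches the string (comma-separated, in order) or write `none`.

iii

i → no match
ii → no match
iii → match
iv → no match — must end with "y"
v → no match
vi → no match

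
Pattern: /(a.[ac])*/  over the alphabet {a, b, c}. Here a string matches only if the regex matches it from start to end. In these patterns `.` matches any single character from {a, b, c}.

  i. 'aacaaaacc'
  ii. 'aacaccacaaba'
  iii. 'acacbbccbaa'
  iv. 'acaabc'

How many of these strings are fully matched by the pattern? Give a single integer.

3

i → match
ii → match
iii → no match
iv → match
Total matched: 3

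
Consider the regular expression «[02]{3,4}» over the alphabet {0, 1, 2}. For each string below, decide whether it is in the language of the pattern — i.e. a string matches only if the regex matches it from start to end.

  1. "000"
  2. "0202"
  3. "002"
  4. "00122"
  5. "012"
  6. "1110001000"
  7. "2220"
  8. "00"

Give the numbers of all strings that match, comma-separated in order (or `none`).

1, 2, 3, 7

1 → match
2 → match
3 → match
4 → no match
5 → no match
6 → no match
7 → match
8 → no match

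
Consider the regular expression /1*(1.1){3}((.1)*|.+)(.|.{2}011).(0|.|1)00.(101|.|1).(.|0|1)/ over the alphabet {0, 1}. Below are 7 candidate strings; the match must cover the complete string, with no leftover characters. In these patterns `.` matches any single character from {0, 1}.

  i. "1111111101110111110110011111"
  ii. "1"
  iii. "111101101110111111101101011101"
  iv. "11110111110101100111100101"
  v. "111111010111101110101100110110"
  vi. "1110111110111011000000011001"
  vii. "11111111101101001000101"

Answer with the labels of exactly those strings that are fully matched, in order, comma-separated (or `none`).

i → no match
ii → no match
iii → no match
iv → no match
v → no match
vi → no match
vii → match

vii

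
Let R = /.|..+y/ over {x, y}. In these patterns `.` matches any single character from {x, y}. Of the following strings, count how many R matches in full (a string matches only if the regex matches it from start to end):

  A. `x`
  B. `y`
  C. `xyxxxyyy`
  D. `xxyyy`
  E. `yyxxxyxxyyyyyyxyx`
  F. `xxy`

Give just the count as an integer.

A → match
B → match
C → match
D → match
E → no match
F → match
Total matched: 5

5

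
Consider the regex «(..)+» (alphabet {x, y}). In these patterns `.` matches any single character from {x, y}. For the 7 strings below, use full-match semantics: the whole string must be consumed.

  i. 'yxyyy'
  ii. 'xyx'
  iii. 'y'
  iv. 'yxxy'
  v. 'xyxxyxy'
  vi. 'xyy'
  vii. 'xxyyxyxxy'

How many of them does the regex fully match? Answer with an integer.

i → no match
ii → no match
iii → no match
iv → match
v → no match
vi → no match
vii → no match
Total matched: 1

1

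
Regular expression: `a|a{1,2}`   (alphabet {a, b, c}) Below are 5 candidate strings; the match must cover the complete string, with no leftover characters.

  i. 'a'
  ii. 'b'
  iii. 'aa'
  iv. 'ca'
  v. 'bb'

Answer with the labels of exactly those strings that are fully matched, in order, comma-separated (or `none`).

i, iii

i → match
ii → no match — must start with 'a'
iii → match
iv → no match — must start with 'a'
v → no match — must start with 'a'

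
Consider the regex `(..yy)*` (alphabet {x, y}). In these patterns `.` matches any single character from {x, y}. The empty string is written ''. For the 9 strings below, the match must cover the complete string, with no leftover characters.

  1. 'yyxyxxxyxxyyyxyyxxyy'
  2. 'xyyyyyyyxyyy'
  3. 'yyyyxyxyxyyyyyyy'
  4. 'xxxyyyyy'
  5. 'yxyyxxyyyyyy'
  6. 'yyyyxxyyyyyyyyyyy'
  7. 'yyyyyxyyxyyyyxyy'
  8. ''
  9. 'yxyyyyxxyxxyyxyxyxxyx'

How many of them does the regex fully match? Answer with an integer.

1 → no match
2 → match
3 → no match
4 → no match
5 → match
6 → no match
7 → match
8 → match
9 → no match
Total matched: 4

4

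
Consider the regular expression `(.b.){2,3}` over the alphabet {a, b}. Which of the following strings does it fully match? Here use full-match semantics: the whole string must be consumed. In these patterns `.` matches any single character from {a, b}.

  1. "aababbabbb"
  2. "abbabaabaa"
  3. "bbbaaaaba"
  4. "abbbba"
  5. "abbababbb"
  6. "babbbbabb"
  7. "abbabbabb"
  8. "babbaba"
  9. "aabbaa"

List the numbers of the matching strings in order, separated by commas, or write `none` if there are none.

1. "aababbabbb" → no match
2. "abbabaabaa" → no match
3. "bbbaaaaba" → no match
4. "abbbba" → match
5. "abbababbb" → match
6. "babbbbabb" → no match
7. "abbabbabb" → match
8. "babbaba" → no match
9. "aabbaa" → no match

4, 5, 7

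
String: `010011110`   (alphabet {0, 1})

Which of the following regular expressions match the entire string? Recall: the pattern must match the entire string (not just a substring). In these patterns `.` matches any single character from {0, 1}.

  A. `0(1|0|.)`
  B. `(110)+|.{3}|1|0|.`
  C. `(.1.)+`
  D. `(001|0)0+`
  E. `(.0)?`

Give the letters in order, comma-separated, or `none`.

C

A → no match
B → no match
C → match
D → no match
E → no match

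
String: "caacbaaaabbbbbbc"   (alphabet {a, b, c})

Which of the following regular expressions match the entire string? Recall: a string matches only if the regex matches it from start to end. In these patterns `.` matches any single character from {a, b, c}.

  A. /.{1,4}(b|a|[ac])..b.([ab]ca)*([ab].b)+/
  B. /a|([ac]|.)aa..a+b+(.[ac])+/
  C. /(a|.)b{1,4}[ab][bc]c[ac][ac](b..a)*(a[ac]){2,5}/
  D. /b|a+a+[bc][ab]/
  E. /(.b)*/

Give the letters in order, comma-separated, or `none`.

B

A → no match — must end with "b"
B → match
C → no match
D → no match
E → no match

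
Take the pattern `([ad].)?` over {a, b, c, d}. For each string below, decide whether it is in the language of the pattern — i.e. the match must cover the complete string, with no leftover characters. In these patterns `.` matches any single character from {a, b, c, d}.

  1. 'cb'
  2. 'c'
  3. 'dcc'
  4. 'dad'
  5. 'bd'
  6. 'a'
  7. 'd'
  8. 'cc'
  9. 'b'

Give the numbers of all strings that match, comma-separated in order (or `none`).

1 → no match
2 → no match
3 → no match
4 → no match
5 → no match
6 → no match
7 → no match
8 → no match
9 → no match

none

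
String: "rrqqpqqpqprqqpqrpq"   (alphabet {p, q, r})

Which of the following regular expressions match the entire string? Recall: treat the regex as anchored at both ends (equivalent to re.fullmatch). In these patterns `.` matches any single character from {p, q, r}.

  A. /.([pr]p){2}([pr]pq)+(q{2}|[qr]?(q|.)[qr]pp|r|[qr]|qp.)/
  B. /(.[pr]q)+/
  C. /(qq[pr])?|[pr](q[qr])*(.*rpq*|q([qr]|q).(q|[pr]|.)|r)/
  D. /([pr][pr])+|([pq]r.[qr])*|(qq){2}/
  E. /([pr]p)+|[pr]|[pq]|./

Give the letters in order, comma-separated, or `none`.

A → no match
B → match
C → match
D → no match
E → no match

B, C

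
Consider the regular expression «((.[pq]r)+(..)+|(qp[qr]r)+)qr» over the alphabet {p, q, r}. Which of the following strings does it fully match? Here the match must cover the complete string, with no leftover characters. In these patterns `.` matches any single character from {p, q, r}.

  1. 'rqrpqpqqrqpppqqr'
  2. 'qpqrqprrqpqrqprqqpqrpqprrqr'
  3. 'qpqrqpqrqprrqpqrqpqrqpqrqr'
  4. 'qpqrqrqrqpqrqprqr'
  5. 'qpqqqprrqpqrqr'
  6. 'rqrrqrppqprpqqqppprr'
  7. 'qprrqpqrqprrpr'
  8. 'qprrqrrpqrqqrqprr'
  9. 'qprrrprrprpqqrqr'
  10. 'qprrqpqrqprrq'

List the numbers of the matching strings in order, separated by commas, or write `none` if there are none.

1 → no match
2 → no match
3 → match
4 → no match
5 → no match
6 → no match — must end with 'qr'
7 → no match — must end with 'qr'
8 → no match — must end with 'qr'
9 → no match
10 → no match — must end with 'qr'

3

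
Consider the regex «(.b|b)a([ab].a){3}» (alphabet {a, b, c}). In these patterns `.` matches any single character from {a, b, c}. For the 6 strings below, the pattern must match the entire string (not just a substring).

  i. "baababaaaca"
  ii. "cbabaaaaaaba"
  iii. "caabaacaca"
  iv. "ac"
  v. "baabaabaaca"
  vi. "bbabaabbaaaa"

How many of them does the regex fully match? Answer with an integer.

i. "baababaaaca" → match
ii. "cbabaaaaaaba" → match
iii. "caabaacaca" → no match
iv. "ac" → no match — must end with "a"
v. "baabaabaaca" → match
vi. "bbabaabbaaaa" → match
Total matched: 4

4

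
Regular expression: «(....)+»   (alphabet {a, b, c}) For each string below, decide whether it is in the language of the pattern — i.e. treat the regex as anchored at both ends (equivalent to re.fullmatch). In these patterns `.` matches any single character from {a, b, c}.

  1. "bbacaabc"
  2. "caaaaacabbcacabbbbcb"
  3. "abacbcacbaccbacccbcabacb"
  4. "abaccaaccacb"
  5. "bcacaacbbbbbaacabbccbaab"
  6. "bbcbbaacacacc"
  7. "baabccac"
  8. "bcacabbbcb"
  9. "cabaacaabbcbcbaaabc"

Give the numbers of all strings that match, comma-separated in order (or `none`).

1, 2, 3, 4, 5, 7

1 → match
2 → match
3 → match
4 → match
5 → match
6 → no match
7 → match
8 → no match
9 → no match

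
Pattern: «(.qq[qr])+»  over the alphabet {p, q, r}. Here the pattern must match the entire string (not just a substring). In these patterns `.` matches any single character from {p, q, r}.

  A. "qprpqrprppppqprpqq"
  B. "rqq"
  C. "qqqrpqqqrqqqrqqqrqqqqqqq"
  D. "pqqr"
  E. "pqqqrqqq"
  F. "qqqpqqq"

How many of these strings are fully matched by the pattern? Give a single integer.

A → no match
B. "rqq" → no match
C → match
D. "pqqr" → match
E. "pqqqrqqq" → match
F. "qqqpqqq" → no match
Total matched: 3

3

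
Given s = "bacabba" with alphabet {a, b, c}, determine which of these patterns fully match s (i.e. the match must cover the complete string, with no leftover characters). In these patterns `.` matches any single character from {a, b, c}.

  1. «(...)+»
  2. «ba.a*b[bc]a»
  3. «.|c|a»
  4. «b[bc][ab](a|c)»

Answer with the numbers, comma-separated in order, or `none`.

2

1 → no match
2 → match
3 → no match
4 → no match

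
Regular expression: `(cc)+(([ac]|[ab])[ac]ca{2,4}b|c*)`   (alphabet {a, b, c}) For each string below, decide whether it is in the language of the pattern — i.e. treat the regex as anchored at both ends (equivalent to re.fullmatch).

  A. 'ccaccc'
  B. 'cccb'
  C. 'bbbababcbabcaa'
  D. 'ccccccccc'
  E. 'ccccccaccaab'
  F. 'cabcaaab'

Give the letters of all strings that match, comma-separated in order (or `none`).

A. 'ccaccc' → no match
B. 'cccb' → no match
C → no match — must start with 'cc'
D. 'ccccccccc' → match
E. 'ccccccaccaab' → match
F. 'cabcaaab' → no match — must start with 'cc'

D, E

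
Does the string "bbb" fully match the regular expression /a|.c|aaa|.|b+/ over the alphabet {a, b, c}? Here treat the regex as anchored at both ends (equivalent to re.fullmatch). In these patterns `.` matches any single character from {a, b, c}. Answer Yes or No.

Yes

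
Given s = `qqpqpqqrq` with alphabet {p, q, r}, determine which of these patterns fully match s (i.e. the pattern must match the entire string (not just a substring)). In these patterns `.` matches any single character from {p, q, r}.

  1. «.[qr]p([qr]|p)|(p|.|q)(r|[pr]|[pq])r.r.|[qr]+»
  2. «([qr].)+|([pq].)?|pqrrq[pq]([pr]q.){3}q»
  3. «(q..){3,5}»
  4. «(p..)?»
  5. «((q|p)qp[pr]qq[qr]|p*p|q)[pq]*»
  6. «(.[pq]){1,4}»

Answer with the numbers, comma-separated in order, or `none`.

1 → no match
2 → no match
3 → match
4 → no match
5 → no match
6 → no match

3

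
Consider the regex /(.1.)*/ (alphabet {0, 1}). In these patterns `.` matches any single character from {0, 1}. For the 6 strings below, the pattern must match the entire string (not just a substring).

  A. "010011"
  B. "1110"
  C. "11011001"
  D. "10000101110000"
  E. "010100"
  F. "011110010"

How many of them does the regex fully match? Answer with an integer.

A → match
B → no match
C → no match
D → no match
E → no match
F → match
Total matched: 2

2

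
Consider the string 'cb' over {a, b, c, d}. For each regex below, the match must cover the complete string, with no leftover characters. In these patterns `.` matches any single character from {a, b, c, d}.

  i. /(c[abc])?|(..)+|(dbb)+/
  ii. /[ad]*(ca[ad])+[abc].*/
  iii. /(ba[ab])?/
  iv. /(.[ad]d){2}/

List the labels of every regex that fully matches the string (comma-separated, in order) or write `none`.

i → match
ii → no match
iii → no match
iv → no match — must end with 'd'

i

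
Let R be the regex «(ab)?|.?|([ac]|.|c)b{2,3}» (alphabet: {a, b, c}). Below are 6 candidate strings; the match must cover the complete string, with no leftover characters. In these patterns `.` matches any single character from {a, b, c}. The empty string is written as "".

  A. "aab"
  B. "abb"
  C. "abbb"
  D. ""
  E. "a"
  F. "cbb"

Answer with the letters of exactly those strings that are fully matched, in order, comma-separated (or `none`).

B, C, D, E, F

A → no match
B → match
C → match
D → match
E → match
F → match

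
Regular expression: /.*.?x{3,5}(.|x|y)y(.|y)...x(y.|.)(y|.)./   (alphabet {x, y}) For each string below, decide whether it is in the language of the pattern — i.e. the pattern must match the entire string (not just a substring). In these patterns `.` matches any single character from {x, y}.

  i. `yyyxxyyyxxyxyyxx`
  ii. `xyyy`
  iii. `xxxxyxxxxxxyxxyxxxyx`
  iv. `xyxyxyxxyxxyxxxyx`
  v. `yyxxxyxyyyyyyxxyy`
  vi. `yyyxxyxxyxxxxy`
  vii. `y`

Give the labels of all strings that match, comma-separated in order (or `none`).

iii

i → no match
ii → no match
iii → match
iv → no match
v → no match
vi → no match
vii → no match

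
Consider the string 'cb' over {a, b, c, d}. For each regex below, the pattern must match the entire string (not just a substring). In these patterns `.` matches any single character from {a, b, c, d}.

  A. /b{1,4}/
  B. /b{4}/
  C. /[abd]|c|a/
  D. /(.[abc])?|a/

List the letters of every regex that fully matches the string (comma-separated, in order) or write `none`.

D

A → no match — must start with 'b'
B → no match — must start with 'b'
C → no match
D → match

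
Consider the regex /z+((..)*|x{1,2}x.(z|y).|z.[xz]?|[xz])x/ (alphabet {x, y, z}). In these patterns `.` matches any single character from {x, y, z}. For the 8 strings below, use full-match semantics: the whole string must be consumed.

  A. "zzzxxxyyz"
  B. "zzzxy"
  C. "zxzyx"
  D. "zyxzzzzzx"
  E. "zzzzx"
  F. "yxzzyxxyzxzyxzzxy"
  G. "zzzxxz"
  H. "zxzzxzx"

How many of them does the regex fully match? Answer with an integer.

A → no match — must end with "x"
B → no match — must end with "x"
C → no match
D → no match
E → match
F → no match — must start with "z"
G → no match — must end with "x"
H → no match
Total matched: 1

1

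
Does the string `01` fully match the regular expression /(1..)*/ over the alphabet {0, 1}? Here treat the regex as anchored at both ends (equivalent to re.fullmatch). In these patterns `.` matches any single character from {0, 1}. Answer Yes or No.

No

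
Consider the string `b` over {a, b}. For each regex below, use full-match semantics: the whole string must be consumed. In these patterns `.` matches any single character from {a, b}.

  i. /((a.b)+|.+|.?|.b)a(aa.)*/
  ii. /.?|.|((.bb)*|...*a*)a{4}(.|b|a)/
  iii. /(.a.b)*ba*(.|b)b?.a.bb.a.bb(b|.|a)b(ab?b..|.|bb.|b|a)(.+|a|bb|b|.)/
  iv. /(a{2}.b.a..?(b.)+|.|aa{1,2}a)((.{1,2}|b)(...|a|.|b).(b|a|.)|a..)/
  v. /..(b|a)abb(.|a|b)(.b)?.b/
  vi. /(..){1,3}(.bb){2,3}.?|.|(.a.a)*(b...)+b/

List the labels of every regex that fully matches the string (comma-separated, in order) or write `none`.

ii, vi

i → no match
ii → match
iii → no match
iv → no match
v → no match
vi → match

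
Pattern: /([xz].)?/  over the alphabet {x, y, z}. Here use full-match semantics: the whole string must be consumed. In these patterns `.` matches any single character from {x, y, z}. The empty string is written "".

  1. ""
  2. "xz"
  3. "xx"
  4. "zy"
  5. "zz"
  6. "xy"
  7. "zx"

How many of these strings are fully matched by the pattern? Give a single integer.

1 → match
2 → match
3 → match
4 → match
5 → match
6 → match
7 → match
Total matched: 7

7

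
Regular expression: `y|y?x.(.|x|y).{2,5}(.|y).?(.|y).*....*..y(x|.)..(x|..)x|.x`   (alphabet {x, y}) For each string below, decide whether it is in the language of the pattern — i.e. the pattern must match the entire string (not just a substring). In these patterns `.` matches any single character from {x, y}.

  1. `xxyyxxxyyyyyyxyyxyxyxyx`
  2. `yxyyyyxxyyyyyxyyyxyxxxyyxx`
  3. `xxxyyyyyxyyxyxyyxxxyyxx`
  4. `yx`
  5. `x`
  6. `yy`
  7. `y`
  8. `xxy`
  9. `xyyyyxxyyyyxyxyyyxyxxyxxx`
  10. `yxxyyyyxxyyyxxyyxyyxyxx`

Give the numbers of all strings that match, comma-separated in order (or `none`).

1 → no match
2 → no match
3 → no match
4 → match
5 → no match
6 → no match
7 → match
8 → no match
9 → match
10 → match

4, 7, 9, 10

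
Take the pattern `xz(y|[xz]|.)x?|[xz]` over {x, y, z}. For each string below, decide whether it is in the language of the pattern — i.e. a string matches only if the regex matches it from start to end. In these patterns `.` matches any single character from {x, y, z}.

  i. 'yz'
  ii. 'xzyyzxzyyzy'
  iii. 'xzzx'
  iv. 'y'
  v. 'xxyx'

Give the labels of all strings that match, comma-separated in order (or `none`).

iii

i → no match
ii → no match
iii → match
iv → no match
v → no match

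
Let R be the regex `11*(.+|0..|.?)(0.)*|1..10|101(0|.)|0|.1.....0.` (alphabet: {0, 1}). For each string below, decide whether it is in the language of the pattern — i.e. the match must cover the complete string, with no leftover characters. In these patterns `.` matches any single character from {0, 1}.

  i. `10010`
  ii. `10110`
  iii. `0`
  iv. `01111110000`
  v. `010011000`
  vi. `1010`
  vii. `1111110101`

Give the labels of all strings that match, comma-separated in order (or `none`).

i → match
ii → match
iii → match
iv → no match
v → match
vi → match
vii → match

i, ii, iii, v, vi, vii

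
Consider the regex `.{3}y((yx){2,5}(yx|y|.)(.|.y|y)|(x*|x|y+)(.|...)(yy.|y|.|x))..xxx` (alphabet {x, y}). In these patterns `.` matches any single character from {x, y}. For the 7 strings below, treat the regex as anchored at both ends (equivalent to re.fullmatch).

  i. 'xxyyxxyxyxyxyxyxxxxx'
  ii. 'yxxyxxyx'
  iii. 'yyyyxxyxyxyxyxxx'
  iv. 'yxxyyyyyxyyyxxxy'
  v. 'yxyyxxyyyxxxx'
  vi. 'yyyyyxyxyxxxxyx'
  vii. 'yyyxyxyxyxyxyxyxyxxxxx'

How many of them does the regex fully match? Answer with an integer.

1

i → no match
ii. 'yxxyxxyx' → no match — must end with 'xxx'
iii → no match
iv → no match — must end with 'xxx'
v → match
vi → no match — must end with 'xxx'
vii → no match
Total matched: 1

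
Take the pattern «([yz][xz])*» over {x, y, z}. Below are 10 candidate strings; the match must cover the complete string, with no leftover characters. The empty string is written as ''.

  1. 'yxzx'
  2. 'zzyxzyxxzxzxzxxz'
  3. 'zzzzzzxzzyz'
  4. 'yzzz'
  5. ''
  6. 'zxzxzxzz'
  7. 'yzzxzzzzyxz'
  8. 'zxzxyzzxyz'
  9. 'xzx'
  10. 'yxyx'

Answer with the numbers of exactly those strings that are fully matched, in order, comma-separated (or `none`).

1 → match
2 → no match
3 → no match
4 → match
5 → match
6 → match
7 → no match
8 → match
9 → no match
10 → match

1, 4, 5, 6, 8, 10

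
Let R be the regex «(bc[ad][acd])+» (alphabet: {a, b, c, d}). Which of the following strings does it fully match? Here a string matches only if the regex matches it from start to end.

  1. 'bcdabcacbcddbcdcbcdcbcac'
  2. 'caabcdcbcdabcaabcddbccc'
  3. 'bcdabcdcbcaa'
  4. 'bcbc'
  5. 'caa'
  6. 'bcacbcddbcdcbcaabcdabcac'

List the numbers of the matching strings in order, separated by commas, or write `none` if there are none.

1 → match
2 → no match — must start with 'bc'
3 → match
4 → no match
5 → no match — must start with 'bc'
6 → match

1, 3, 6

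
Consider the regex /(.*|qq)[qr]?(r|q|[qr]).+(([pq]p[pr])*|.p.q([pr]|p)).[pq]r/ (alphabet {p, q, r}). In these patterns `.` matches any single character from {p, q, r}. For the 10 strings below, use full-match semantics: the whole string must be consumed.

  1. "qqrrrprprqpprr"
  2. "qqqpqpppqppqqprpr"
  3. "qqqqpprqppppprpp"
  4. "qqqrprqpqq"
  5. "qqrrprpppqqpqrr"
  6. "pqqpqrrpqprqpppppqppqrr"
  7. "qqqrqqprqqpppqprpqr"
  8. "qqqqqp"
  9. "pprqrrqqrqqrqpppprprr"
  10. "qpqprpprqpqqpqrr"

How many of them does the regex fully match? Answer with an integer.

2

1 → no match
2 → match
3 → no match — must end with "r"
4 → no match — must end with "r"
5 → no match
6 → no match
7 → match
8 → no match — must end with "r"
9 → no match
10 → no match
Total matched: 2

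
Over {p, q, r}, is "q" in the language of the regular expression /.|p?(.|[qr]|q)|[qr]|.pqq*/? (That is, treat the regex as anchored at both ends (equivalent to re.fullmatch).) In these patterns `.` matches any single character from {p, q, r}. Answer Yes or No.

Yes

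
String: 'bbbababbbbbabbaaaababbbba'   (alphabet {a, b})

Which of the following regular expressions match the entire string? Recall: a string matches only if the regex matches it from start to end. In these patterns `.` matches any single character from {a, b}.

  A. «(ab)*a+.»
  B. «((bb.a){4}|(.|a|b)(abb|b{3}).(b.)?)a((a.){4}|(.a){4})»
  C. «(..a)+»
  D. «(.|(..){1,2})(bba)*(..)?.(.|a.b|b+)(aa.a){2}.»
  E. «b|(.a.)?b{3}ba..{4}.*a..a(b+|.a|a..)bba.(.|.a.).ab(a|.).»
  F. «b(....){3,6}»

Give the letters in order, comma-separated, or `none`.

A → no match
B → no match
C → no match
D → no match
E → no match
F → match

F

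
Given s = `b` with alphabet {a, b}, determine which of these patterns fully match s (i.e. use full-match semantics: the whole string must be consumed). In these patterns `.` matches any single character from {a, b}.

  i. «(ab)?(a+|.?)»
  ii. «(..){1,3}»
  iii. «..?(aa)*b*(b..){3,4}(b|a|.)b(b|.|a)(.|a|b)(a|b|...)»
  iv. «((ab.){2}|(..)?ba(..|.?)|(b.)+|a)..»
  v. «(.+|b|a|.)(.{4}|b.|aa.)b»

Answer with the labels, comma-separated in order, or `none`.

i

i → match
ii → no match
iii → no match
iv → no match
v → no match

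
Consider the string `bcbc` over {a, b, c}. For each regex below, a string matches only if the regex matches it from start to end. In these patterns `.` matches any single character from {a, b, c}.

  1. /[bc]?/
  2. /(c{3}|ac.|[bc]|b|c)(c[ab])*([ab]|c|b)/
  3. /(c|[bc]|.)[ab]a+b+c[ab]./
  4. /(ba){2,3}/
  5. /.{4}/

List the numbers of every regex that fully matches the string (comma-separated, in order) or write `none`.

2, 5

1 → no match
2 → match
3 → no match
4 → no match — must start with `ba`
5 → match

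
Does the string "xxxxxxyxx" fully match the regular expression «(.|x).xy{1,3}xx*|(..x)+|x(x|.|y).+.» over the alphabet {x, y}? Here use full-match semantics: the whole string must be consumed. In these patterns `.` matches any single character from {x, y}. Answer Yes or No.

Yes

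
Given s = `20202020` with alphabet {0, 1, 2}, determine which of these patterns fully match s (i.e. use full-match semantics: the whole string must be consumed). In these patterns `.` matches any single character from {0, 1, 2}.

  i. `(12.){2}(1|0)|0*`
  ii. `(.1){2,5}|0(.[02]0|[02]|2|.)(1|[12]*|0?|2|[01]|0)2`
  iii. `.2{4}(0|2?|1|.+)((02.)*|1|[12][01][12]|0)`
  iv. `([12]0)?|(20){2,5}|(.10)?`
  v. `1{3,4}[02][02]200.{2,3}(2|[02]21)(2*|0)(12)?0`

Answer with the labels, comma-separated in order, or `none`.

iv

i → no match
ii → no match
iii → no match
iv → match
v → no match — must start with `1`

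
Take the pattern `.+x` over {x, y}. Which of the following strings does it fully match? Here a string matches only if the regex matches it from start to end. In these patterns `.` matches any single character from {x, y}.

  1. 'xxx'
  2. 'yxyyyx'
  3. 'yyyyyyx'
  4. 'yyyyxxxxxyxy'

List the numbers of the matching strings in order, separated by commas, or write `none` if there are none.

1, 2, 3

1 → match
2 → match
3 → match
4 → no match — must end with 'x'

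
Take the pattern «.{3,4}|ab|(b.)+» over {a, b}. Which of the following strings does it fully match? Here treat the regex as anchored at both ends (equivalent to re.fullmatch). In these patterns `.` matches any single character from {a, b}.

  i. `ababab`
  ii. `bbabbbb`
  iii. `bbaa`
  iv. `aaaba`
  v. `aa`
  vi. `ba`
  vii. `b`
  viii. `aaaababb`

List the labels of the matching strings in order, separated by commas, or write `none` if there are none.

i. `ababab` → no match
ii. `bbabbbb` → no match
iii. `bbaa` → match
iv. `aaaba` → no match
v. `aa` → no match
vi. `ba` → match
vii. `b` → no match
viii. `aaaababb` → no match

iii, vi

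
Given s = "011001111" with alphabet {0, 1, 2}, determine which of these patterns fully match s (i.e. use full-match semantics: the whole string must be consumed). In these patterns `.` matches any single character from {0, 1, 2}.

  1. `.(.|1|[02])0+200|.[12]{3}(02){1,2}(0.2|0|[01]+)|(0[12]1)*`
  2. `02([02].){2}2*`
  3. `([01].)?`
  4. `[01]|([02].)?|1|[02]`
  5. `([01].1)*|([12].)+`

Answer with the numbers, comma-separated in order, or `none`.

1 → no match
2 → no match — must start with "02"
3 → no match
4 → no match
5 → match

5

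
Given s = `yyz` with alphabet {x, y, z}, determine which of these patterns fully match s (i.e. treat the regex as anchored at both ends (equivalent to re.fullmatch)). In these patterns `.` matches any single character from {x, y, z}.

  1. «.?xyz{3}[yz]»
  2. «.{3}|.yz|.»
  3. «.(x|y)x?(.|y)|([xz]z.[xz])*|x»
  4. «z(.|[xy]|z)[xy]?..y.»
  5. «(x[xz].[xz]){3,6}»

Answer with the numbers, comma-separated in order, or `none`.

1 → no match
2 → match
3 → match
4 → no match — must start with `z`
5 → no match — must start with `x`

2, 3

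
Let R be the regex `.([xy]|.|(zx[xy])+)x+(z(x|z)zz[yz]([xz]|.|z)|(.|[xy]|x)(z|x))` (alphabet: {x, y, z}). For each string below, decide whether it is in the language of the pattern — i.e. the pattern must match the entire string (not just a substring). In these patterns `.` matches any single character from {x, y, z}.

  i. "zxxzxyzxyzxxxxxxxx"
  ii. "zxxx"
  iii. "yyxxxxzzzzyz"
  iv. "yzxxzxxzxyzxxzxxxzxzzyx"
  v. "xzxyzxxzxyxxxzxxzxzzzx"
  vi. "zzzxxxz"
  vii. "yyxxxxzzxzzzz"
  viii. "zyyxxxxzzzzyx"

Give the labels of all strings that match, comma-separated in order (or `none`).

i → no match
ii → no match
iii → match
iv → match
v → no match
vi → no match
vii → no match
viii → no match

iii, iv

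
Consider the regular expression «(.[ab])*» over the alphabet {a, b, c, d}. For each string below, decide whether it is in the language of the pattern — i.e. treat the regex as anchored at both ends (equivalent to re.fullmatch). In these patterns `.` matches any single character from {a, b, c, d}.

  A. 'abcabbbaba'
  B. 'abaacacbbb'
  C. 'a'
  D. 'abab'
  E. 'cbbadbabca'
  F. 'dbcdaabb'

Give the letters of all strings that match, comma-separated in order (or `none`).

A → match
B → match
C → no match
D → match
E → match
F → no match

A, B, D, E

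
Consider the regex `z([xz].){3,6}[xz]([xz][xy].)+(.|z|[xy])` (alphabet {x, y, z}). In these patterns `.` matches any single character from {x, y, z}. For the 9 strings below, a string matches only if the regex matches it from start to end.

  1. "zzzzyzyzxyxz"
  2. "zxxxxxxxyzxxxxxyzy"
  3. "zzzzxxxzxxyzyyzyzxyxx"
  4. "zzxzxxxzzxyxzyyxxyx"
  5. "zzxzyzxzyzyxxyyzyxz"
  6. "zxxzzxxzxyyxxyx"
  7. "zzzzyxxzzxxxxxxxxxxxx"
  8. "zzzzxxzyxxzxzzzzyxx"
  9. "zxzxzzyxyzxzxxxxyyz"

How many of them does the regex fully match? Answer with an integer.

1 → match
2 → match
3 → match
4 → match
5 → match
6 → match
7 → match
8 → no match
9 → match
Total matched: 8

8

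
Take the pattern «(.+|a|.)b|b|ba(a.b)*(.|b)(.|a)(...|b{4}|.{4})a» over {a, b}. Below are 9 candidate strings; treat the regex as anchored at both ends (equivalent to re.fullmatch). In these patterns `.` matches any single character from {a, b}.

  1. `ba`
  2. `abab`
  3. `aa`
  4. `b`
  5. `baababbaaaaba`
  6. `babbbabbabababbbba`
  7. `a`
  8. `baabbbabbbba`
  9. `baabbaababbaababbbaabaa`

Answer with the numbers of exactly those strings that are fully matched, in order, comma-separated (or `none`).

2, 4, 8, 9

1 → no match
2 → match
3 → no match
4 → match
5 → no match
6 → no match
7 → no match
8 → match
9 → match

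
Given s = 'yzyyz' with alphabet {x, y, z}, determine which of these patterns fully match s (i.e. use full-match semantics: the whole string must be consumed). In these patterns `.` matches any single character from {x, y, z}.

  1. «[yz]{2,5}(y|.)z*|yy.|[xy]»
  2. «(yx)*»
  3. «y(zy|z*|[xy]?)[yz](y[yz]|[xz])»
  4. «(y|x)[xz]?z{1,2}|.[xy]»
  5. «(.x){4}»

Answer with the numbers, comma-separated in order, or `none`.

1 → match
2 → no match
3 → match
4 → no match
5 → no match — must end with 'x'

1, 3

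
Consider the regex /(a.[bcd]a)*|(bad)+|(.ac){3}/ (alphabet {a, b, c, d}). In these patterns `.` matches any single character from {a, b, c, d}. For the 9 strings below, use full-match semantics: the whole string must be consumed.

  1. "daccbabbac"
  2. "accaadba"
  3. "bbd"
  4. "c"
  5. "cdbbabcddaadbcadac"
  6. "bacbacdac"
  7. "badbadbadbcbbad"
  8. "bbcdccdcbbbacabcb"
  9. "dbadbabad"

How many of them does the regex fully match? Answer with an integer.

1 → no match
2 → match
3 → no match
4 → no match
5 → no match
6 → match
7 → no match
8 → no match
9 → no match
Total matched: 2

2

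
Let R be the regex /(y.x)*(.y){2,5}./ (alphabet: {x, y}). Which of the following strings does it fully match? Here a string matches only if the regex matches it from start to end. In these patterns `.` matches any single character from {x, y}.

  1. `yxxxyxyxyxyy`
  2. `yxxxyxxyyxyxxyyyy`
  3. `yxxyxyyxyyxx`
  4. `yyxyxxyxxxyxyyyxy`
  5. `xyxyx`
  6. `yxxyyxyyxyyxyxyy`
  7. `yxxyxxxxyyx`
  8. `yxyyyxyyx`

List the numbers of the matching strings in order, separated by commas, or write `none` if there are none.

1, 5, 6

1 → match
2 → no match
3 → no match
4 → no match
5 → match
6 → match
7 → no match
8 → no match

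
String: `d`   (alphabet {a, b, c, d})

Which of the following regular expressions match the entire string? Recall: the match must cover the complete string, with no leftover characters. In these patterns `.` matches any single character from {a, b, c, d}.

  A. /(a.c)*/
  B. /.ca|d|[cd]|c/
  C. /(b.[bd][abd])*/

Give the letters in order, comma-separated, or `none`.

B

A → no match
B → match
C → no match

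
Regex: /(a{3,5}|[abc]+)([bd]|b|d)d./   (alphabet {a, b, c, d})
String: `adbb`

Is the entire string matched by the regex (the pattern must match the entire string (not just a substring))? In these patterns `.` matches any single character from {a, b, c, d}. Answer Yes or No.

No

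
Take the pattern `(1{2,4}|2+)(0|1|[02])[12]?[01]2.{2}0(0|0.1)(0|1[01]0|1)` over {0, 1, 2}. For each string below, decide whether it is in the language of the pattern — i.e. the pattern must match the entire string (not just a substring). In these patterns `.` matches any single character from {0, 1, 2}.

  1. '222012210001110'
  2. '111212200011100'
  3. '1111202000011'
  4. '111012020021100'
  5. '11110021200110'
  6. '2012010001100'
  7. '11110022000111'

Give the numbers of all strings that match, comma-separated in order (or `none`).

1 → match
2 → match
3 → no match
4 → match
5 → match
6 → match
7 → match

1, 2, 4, 5, 6, 7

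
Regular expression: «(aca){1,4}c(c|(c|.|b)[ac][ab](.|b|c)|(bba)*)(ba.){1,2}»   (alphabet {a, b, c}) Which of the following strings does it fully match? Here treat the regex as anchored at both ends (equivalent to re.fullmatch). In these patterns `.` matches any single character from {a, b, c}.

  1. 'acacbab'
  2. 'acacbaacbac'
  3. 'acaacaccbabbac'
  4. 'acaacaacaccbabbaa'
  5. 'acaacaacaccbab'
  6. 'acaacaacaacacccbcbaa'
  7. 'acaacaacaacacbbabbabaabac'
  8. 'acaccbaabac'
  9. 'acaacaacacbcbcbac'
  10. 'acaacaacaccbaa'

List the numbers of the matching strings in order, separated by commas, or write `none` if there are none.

1 → match
2 → match
3 → match
4 → match
5 → match
6 → match
7 → match
8 → match
9 → match
10 → match

1, 2, 3, 4, 5, 6, 7, 8, 9, 10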